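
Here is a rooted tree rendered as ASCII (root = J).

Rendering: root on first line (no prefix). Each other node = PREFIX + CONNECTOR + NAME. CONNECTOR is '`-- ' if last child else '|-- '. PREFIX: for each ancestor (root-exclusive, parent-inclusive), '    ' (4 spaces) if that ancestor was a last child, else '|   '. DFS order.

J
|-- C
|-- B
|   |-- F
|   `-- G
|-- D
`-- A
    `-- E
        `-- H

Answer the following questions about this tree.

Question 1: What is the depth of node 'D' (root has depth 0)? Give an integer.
Answer: 1

Derivation:
Path from root to D: J -> D
Depth = number of edges = 1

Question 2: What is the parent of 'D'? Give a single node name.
Scan adjacency: D appears as child of J

Answer: J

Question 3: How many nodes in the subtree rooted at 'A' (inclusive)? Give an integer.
Subtree rooted at A contains: A, E, H
Count = 3

Answer: 3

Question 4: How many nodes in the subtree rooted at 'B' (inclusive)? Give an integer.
Answer: 3

Derivation:
Subtree rooted at B contains: B, F, G
Count = 3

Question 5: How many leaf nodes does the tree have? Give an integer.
Leaves (nodes with no children): C, D, F, G, H

Answer: 5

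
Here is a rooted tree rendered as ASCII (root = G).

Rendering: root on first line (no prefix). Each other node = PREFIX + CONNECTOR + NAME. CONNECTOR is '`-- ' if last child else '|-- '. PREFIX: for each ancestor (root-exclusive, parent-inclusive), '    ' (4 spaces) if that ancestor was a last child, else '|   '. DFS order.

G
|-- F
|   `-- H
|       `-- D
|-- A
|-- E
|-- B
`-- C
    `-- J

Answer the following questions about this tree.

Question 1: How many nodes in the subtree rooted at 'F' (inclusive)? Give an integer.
Answer: 3

Derivation:
Subtree rooted at F contains: D, F, H
Count = 3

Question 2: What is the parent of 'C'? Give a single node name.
Answer: G

Derivation:
Scan adjacency: C appears as child of G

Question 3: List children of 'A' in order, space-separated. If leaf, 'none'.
Node A's children (from adjacency): (leaf)

Answer: none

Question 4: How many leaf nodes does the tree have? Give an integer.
Answer: 5

Derivation:
Leaves (nodes with no children): A, B, D, E, J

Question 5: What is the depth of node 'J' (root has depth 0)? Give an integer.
Path from root to J: G -> C -> J
Depth = number of edges = 2

Answer: 2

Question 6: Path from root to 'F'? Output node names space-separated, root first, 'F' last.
Answer: G F

Derivation:
Walk down from root: G -> F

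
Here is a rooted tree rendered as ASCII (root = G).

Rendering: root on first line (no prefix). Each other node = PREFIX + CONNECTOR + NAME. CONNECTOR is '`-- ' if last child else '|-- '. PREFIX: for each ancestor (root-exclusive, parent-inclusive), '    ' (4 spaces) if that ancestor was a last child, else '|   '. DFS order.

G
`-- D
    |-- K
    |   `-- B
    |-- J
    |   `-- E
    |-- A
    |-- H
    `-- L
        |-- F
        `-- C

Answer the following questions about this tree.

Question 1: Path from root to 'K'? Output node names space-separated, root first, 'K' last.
Answer: G D K

Derivation:
Walk down from root: G -> D -> K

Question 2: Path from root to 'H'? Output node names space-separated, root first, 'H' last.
Walk down from root: G -> D -> H

Answer: G D H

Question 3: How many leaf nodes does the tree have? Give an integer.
Answer: 6

Derivation:
Leaves (nodes with no children): A, B, C, E, F, H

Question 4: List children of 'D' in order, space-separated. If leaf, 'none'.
Answer: K J A H L

Derivation:
Node D's children (from adjacency): K, J, A, H, L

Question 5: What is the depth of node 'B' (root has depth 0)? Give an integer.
Answer: 3

Derivation:
Path from root to B: G -> D -> K -> B
Depth = number of edges = 3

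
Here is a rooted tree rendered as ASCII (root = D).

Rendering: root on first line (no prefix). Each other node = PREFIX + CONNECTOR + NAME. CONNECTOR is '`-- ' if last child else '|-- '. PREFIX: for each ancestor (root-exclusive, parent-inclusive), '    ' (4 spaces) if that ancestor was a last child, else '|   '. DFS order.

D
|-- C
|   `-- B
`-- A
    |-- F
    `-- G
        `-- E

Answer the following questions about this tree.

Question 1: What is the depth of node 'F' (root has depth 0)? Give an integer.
Answer: 2

Derivation:
Path from root to F: D -> A -> F
Depth = number of edges = 2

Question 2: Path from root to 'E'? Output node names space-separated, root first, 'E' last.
Answer: D A G E

Derivation:
Walk down from root: D -> A -> G -> E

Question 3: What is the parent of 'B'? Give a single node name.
Answer: C

Derivation:
Scan adjacency: B appears as child of C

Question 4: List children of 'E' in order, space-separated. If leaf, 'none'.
Answer: none

Derivation:
Node E's children (from adjacency): (leaf)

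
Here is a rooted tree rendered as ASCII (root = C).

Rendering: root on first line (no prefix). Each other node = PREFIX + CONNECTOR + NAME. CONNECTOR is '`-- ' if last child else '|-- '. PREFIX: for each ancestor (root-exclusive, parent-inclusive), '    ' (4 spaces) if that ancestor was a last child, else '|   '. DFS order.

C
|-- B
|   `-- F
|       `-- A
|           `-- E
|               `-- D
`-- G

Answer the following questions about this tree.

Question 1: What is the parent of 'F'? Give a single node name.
Answer: B

Derivation:
Scan adjacency: F appears as child of B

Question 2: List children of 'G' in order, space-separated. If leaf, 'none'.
Answer: none

Derivation:
Node G's children (from adjacency): (leaf)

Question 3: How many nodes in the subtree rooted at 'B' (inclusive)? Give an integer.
Subtree rooted at B contains: A, B, D, E, F
Count = 5

Answer: 5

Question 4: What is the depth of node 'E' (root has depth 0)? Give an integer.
Answer: 4

Derivation:
Path from root to E: C -> B -> F -> A -> E
Depth = number of edges = 4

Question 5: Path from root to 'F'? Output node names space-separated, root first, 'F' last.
Answer: C B F

Derivation:
Walk down from root: C -> B -> F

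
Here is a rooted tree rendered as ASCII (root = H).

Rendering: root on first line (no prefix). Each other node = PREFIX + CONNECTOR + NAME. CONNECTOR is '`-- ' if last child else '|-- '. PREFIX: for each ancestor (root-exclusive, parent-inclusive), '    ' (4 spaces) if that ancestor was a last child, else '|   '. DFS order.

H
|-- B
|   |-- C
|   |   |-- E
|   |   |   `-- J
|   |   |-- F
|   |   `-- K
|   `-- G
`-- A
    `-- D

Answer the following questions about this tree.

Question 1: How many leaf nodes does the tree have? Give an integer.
Answer: 5

Derivation:
Leaves (nodes with no children): D, F, G, J, K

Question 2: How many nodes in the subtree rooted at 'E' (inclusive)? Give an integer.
Answer: 2

Derivation:
Subtree rooted at E contains: E, J
Count = 2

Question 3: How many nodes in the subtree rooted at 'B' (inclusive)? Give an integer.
Subtree rooted at B contains: B, C, E, F, G, J, K
Count = 7

Answer: 7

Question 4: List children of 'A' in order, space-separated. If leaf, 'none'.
Answer: D

Derivation:
Node A's children (from adjacency): D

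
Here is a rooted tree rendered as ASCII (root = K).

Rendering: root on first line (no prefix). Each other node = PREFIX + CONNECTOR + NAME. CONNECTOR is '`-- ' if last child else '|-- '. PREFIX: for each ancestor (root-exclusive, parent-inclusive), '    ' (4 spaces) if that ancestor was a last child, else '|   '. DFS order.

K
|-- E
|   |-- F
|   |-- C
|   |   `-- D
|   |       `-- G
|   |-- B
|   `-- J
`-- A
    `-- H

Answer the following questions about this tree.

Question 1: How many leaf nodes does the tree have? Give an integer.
Leaves (nodes with no children): B, F, G, H, J

Answer: 5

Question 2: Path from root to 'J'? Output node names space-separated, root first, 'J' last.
Answer: K E J

Derivation:
Walk down from root: K -> E -> J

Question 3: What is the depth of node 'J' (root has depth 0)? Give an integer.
Path from root to J: K -> E -> J
Depth = number of edges = 2

Answer: 2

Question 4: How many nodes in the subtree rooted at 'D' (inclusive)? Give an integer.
Subtree rooted at D contains: D, G
Count = 2

Answer: 2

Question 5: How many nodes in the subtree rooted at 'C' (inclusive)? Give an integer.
Subtree rooted at C contains: C, D, G
Count = 3

Answer: 3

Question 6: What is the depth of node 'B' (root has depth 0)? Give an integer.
Answer: 2

Derivation:
Path from root to B: K -> E -> B
Depth = number of edges = 2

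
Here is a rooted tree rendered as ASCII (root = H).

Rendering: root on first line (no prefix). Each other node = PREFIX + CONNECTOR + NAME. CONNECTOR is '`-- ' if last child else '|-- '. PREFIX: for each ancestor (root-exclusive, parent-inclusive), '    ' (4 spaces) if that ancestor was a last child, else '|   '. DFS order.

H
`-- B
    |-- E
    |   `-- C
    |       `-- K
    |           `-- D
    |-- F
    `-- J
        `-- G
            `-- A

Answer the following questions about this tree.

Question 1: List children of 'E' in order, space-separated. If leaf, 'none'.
Node E's children (from adjacency): C

Answer: C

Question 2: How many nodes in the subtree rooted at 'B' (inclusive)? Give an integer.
Subtree rooted at B contains: A, B, C, D, E, F, G, J, K
Count = 9

Answer: 9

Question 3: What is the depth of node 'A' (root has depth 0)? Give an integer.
Path from root to A: H -> B -> J -> G -> A
Depth = number of edges = 4

Answer: 4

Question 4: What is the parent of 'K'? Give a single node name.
Scan adjacency: K appears as child of C

Answer: C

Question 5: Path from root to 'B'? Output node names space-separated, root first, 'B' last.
Answer: H B

Derivation:
Walk down from root: H -> B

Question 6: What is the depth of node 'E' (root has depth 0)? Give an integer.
Answer: 2

Derivation:
Path from root to E: H -> B -> E
Depth = number of edges = 2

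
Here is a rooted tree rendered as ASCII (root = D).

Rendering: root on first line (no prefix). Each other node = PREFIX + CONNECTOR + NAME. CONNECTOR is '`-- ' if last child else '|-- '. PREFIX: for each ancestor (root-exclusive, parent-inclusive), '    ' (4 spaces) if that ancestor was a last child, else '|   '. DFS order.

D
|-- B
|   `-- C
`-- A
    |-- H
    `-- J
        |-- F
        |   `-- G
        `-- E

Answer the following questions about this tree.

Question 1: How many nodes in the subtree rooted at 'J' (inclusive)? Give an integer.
Subtree rooted at J contains: E, F, G, J
Count = 4

Answer: 4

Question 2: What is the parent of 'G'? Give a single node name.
Scan adjacency: G appears as child of F

Answer: F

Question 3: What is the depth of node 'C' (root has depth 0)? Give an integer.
Path from root to C: D -> B -> C
Depth = number of edges = 2

Answer: 2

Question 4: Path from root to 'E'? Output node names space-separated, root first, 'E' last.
Answer: D A J E

Derivation:
Walk down from root: D -> A -> J -> E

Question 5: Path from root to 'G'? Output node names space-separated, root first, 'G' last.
Answer: D A J F G

Derivation:
Walk down from root: D -> A -> J -> F -> G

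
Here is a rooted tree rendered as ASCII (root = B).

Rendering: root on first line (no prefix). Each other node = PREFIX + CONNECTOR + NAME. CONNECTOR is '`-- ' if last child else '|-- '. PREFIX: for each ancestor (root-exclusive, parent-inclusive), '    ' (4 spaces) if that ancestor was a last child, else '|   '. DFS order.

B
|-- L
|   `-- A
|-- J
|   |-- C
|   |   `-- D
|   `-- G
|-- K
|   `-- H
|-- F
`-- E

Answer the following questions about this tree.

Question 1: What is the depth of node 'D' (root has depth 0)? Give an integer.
Path from root to D: B -> J -> C -> D
Depth = number of edges = 3

Answer: 3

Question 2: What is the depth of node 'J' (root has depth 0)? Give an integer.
Path from root to J: B -> J
Depth = number of edges = 1

Answer: 1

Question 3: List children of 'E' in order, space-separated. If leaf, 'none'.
Answer: none

Derivation:
Node E's children (from adjacency): (leaf)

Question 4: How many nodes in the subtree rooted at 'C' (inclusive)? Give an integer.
Subtree rooted at C contains: C, D
Count = 2

Answer: 2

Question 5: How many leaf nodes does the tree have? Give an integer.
Leaves (nodes with no children): A, D, E, F, G, H

Answer: 6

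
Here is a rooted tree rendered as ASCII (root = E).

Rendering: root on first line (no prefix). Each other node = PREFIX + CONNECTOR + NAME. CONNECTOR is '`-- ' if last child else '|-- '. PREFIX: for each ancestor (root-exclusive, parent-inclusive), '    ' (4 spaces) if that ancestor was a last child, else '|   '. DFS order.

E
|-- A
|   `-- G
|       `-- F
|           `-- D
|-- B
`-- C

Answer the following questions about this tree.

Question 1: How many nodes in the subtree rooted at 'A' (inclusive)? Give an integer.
Subtree rooted at A contains: A, D, F, G
Count = 4

Answer: 4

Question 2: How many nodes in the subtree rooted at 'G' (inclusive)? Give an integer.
Answer: 3

Derivation:
Subtree rooted at G contains: D, F, G
Count = 3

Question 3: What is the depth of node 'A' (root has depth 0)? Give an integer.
Path from root to A: E -> A
Depth = number of edges = 1

Answer: 1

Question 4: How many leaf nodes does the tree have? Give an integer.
Leaves (nodes with no children): B, C, D

Answer: 3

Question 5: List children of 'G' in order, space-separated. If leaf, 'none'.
Node G's children (from adjacency): F

Answer: F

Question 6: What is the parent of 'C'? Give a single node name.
Scan adjacency: C appears as child of E

Answer: E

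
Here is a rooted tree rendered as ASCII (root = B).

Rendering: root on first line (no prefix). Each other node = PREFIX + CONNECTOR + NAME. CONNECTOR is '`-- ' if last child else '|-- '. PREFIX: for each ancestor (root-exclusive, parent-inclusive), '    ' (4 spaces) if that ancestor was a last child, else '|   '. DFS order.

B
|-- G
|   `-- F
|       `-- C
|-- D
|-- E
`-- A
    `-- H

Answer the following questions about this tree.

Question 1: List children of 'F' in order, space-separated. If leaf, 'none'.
Node F's children (from adjacency): C

Answer: C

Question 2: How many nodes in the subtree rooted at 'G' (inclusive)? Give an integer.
Subtree rooted at G contains: C, F, G
Count = 3

Answer: 3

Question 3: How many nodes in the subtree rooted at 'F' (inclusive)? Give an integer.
Answer: 2

Derivation:
Subtree rooted at F contains: C, F
Count = 2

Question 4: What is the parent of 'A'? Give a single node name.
Answer: B

Derivation:
Scan adjacency: A appears as child of B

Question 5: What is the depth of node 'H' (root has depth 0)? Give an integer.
Answer: 2

Derivation:
Path from root to H: B -> A -> H
Depth = number of edges = 2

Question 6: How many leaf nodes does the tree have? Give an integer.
Answer: 4

Derivation:
Leaves (nodes with no children): C, D, E, H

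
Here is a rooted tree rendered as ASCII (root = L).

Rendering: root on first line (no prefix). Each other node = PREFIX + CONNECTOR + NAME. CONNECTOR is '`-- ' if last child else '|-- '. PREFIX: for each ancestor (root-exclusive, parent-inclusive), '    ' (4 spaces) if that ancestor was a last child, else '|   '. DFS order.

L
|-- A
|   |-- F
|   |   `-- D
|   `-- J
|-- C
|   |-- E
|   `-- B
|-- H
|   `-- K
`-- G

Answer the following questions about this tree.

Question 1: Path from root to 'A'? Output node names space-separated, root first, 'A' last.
Walk down from root: L -> A

Answer: L A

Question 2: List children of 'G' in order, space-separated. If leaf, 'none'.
Node G's children (from adjacency): (leaf)

Answer: none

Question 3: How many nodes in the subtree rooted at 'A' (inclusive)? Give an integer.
Answer: 4

Derivation:
Subtree rooted at A contains: A, D, F, J
Count = 4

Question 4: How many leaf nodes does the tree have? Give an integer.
Leaves (nodes with no children): B, D, E, G, J, K

Answer: 6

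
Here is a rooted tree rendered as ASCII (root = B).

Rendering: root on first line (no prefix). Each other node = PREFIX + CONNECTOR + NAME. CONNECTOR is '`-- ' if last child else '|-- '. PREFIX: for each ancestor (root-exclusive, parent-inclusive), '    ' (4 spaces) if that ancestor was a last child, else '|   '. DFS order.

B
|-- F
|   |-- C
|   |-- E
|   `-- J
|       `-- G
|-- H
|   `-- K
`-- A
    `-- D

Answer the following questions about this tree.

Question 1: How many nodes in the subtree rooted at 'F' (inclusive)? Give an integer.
Subtree rooted at F contains: C, E, F, G, J
Count = 5

Answer: 5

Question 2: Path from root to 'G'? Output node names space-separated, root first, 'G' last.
Walk down from root: B -> F -> J -> G

Answer: B F J G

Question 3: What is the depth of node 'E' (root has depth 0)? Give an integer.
Path from root to E: B -> F -> E
Depth = number of edges = 2

Answer: 2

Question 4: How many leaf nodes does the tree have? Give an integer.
Leaves (nodes with no children): C, D, E, G, K

Answer: 5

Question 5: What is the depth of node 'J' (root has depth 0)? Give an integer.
Path from root to J: B -> F -> J
Depth = number of edges = 2

Answer: 2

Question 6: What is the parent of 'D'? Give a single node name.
Scan adjacency: D appears as child of A

Answer: A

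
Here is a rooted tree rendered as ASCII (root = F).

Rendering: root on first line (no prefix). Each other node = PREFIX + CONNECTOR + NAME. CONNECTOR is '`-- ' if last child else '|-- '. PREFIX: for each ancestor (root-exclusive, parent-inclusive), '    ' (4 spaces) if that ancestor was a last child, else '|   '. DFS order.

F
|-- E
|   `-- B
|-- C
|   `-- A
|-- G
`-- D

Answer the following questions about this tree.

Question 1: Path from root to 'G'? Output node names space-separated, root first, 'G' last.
Answer: F G

Derivation:
Walk down from root: F -> G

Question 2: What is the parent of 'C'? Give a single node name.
Scan adjacency: C appears as child of F

Answer: F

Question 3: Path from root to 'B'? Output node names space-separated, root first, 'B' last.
Answer: F E B

Derivation:
Walk down from root: F -> E -> B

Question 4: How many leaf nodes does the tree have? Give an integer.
Leaves (nodes with no children): A, B, D, G

Answer: 4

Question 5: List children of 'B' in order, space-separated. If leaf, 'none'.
Answer: none

Derivation:
Node B's children (from adjacency): (leaf)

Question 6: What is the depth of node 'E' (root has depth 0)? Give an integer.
Path from root to E: F -> E
Depth = number of edges = 1

Answer: 1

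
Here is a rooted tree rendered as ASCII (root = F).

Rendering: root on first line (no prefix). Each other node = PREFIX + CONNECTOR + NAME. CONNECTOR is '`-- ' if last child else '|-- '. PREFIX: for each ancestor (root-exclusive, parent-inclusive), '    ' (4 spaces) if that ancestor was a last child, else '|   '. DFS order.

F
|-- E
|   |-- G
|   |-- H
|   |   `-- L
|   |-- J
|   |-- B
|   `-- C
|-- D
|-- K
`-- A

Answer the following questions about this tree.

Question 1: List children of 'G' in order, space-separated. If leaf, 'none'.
Node G's children (from adjacency): (leaf)

Answer: none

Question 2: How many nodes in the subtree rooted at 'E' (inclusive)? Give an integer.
Subtree rooted at E contains: B, C, E, G, H, J, L
Count = 7

Answer: 7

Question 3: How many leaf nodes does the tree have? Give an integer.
Leaves (nodes with no children): A, B, C, D, G, J, K, L

Answer: 8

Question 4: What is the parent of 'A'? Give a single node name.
Scan adjacency: A appears as child of F

Answer: F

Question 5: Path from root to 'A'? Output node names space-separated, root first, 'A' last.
Walk down from root: F -> A

Answer: F A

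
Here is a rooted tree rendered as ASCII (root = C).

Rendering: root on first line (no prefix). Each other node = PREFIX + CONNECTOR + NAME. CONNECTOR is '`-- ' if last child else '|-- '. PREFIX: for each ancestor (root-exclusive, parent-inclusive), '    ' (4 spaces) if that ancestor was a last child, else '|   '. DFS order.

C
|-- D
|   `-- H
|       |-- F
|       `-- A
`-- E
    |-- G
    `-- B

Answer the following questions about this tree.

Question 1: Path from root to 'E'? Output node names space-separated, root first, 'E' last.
Walk down from root: C -> E

Answer: C E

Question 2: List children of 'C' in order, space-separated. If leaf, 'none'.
Node C's children (from adjacency): D, E

Answer: D E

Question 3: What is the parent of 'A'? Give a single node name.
Answer: H

Derivation:
Scan adjacency: A appears as child of H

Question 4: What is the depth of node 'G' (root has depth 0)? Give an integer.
Answer: 2

Derivation:
Path from root to G: C -> E -> G
Depth = number of edges = 2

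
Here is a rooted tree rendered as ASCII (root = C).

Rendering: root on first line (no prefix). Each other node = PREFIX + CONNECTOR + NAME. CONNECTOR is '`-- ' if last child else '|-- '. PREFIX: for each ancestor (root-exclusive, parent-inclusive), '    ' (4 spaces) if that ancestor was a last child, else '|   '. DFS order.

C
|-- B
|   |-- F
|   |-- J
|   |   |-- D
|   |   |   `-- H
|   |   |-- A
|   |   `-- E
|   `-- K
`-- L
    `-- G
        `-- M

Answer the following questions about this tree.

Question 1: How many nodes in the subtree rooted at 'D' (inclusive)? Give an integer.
Answer: 2

Derivation:
Subtree rooted at D contains: D, H
Count = 2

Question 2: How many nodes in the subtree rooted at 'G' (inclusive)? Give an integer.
Subtree rooted at G contains: G, M
Count = 2

Answer: 2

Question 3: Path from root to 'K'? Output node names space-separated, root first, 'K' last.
Walk down from root: C -> B -> K

Answer: C B K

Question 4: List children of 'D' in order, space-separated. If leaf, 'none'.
Node D's children (from adjacency): H

Answer: H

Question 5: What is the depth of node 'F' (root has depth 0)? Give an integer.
Path from root to F: C -> B -> F
Depth = number of edges = 2

Answer: 2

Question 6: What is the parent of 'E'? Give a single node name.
Scan adjacency: E appears as child of J

Answer: J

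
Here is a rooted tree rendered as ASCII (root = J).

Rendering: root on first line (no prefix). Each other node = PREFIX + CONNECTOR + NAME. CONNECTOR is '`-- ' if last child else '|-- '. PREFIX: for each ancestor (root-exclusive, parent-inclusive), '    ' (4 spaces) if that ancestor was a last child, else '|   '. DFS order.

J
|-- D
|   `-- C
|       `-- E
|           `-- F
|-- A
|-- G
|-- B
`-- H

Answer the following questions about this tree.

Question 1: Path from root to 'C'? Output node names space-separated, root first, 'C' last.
Answer: J D C

Derivation:
Walk down from root: J -> D -> C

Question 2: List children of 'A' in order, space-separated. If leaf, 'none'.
Node A's children (from adjacency): (leaf)

Answer: none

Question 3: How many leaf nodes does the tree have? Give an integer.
Leaves (nodes with no children): A, B, F, G, H

Answer: 5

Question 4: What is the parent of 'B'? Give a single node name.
Answer: J

Derivation:
Scan adjacency: B appears as child of J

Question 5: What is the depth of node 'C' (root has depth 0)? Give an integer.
Answer: 2

Derivation:
Path from root to C: J -> D -> C
Depth = number of edges = 2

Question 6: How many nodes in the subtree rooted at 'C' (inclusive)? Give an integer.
Subtree rooted at C contains: C, E, F
Count = 3

Answer: 3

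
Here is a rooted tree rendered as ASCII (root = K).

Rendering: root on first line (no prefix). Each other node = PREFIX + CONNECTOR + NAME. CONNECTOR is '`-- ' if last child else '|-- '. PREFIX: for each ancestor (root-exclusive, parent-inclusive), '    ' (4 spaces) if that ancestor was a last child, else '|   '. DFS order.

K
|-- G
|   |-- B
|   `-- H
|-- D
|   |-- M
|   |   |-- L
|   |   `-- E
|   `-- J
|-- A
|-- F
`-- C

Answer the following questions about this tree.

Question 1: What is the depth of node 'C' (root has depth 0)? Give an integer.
Answer: 1

Derivation:
Path from root to C: K -> C
Depth = number of edges = 1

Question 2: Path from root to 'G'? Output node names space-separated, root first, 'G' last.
Answer: K G

Derivation:
Walk down from root: K -> G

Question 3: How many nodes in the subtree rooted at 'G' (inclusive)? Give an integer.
Subtree rooted at G contains: B, G, H
Count = 3

Answer: 3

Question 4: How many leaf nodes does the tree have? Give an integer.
Leaves (nodes with no children): A, B, C, E, F, H, J, L

Answer: 8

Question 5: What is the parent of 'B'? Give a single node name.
Answer: G

Derivation:
Scan adjacency: B appears as child of G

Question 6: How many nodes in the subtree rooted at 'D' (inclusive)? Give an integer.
Answer: 5

Derivation:
Subtree rooted at D contains: D, E, J, L, M
Count = 5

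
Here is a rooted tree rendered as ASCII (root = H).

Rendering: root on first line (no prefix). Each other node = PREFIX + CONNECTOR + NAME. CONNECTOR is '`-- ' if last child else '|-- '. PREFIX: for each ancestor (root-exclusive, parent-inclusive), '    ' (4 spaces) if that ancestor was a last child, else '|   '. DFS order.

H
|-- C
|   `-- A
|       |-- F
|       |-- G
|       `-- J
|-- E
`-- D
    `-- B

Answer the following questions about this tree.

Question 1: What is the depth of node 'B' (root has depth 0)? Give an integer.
Answer: 2

Derivation:
Path from root to B: H -> D -> B
Depth = number of edges = 2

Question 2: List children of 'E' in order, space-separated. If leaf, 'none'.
Answer: none

Derivation:
Node E's children (from adjacency): (leaf)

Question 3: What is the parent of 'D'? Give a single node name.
Scan adjacency: D appears as child of H

Answer: H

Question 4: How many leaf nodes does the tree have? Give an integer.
Answer: 5

Derivation:
Leaves (nodes with no children): B, E, F, G, J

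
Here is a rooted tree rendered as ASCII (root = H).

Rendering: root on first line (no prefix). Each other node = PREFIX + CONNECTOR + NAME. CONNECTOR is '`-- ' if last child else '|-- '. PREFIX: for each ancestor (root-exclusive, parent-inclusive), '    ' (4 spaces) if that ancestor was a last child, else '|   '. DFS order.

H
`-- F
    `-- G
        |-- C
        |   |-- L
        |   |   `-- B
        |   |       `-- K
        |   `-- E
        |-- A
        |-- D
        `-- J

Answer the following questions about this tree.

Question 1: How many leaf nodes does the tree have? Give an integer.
Answer: 5

Derivation:
Leaves (nodes with no children): A, D, E, J, K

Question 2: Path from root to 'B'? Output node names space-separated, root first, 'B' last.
Walk down from root: H -> F -> G -> C -> L -> B

Answer: H F G C L B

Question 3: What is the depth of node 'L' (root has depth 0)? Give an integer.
Answer: 4

Derivation:
Path from root to L: H -> F -> G -> C -> L
Depth = number of edges = 4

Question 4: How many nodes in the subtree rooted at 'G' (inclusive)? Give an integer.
Subtree rooted at G contains: A, B, C, D, E, G, J, K, L
Count = 9

Answer: 9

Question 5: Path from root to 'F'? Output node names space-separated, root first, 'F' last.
Walk down from root: H -> F

Answer: H F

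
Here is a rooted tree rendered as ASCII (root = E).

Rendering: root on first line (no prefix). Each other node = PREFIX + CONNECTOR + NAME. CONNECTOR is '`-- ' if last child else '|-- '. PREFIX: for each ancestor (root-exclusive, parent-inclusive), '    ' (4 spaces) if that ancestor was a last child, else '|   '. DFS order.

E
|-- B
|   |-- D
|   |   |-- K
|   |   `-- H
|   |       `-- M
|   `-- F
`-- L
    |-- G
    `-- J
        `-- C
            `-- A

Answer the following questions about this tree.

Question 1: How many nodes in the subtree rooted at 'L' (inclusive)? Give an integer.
Subtree rooted at L contains: A, C, G, J, L
Count = 5

Answer: 5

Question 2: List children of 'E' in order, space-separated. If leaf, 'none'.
Node E's children (from adjacency): B, L

Answer: B L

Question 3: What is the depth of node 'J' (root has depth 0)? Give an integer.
Answer: 2

Derivation:
Path from root to J: E -> L -> J
Depth = number of edges = 2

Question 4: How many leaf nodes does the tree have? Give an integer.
Answer: 5

Derivation:
Leaves (nodes with no children): A, F, G, K, M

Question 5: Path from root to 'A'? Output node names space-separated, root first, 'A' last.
Answer: E L J C A

Derivation:
Walk down from root: E -> L -> J -> C -> A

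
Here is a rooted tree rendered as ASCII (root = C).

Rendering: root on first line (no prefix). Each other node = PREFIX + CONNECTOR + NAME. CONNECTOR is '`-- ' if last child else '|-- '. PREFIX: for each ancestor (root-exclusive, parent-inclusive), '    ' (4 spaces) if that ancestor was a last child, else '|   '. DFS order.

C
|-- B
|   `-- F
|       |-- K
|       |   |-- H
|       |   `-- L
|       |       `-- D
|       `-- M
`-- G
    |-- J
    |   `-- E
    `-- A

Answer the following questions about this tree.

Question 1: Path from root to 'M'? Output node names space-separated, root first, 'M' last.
Answer: C B F M

Derivation:
Walk down from root: C -> B -> F -> M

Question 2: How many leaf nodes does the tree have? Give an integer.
Answer: 5

Derivation:
Leaves (nodes with no children): A, D, E, H, M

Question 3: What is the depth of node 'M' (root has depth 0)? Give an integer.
Path from root to M: C -> B -> F -> M
Depth = number of edges = 3

Answer: 3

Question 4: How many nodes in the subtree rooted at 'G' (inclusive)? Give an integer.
Subtree rooted at G contains: A, E, G, J
Count = 4

Answer: 4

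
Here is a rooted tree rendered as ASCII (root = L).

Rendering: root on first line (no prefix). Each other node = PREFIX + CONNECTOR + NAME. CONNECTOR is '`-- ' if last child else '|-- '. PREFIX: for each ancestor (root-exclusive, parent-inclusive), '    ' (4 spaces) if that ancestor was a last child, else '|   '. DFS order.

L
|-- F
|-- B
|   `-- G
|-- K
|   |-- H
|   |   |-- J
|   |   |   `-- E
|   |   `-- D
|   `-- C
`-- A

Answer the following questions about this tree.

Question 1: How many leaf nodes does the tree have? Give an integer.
Leaves (nodes with no children): A, C, D, E, F, G

Answer: 6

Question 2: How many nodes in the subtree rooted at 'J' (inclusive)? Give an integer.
Answer: 2

Derivation:
Subtree rooted at J contains: E, J
Count = 2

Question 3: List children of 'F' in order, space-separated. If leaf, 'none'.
Node F's children (from adjacency): (leaf)

Answer: none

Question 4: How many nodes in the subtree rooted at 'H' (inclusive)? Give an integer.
Subtree rooted at H contains: D, E, H, J
Count = 4

Answer: 4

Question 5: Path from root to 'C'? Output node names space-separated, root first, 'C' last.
Walk down from root: L -> K -> C

Answer: L K C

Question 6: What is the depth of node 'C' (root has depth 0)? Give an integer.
Answer: 2

Derivation:
Path from root to C: L -> K -> C
Depth = number of edges = 2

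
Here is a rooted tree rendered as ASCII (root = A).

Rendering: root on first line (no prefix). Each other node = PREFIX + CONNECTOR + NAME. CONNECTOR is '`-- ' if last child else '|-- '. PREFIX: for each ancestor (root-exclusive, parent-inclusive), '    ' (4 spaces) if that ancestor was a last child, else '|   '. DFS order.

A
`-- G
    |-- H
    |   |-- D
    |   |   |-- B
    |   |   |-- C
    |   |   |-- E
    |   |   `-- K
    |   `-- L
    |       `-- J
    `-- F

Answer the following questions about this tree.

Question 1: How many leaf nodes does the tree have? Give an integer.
Answer: 6

Derivation:
Leaves (nodes with no children): B, C, E, F, J, K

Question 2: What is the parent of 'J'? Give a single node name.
Scan adjacency: J appears as child of L

Answer: L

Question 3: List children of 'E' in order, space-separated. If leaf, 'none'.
Node E's children (from adjacency): (leaf)

Answer: none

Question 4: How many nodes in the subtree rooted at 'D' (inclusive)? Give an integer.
Subtree rooted at D contains: B, C, D, E, K
Count = 5

Answer: 5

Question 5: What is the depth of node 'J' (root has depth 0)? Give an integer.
Path from root to J: A -> G -> H -> L -> J
Depth = number of edges = 4

Answer: 4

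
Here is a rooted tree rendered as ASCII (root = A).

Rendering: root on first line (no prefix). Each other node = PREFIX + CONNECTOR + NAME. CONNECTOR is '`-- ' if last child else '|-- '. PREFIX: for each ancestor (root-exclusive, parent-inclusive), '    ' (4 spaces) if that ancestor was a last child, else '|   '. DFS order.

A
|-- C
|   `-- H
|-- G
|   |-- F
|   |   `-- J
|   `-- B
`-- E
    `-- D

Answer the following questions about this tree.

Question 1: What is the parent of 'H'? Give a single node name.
Scan adjacency: H appears as child of C

Answer: C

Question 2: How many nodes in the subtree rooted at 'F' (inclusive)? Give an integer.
Answer: 2

Derivation:
Subtree rooted at F contains: F, J
Count = 2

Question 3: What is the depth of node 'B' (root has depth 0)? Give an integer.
Path from root to B: A -> G -> B
Depth = number of edges = 2

Answer: 2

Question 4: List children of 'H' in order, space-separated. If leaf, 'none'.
Node H's children (from adjacency): (leaf)

Answer: none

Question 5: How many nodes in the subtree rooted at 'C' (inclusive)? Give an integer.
Answer: 2

Derivation:
Subtree rooted at C contains: C, H
Count = 2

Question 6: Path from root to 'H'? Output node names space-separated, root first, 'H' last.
Answer: A C H

Derivation:
Walk down from root: A -> C -> H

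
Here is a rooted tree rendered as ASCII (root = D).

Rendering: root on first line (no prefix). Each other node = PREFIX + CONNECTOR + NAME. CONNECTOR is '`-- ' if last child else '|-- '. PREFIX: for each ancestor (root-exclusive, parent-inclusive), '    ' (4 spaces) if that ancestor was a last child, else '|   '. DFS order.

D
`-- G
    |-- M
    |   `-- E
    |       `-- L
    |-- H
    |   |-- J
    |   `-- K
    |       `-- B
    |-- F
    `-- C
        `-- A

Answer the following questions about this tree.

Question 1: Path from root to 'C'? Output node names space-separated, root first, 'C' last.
Answer: D G C

Derivation:
Walk down from root: D -> G -> C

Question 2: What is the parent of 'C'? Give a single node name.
Answer: G

Derivation:
Scan adjacency: C appears as child of G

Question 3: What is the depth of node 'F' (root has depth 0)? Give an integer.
Path from root to F: D -> G -> F
Depth = number of edges = 2

Answer: 2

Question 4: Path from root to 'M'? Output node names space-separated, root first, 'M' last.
Walk down from root: D -> G -> M

Answer: D G M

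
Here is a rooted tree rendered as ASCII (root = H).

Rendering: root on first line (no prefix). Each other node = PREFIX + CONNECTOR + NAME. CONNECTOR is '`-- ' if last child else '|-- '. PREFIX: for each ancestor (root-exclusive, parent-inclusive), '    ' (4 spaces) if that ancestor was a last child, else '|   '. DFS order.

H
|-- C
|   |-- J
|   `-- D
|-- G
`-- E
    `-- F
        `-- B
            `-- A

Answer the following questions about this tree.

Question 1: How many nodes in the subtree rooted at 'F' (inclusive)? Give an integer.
Subtree rooted at F contains: A, B, F
Count = 3

Answer: 3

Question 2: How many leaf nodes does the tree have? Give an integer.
Answer: 4

Derivation:
Leaves (nodes with no children): A, D, G, J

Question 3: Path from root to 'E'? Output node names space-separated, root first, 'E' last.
Answer: H E

Derivation:
Walk down from root: H -> E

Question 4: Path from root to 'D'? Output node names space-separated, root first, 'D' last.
Walk down from root: H -> C -> D

Answer: H C D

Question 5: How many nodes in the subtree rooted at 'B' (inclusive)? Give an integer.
Answer: 2

Derivation:
Subtree rooted at B contains: A, B
Count = 2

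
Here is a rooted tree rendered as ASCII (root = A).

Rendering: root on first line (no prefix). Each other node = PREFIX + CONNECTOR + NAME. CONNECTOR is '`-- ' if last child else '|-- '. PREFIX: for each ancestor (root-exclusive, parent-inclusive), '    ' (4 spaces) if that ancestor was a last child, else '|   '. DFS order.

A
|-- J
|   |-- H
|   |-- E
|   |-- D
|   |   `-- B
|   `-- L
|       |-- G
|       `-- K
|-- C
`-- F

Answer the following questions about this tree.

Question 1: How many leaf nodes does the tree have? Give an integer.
Leaves (nodes with no children): B, C, E, F, G, H, K

Answer: 7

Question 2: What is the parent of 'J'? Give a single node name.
Scan adjacency: J appears as child of A

Answer: A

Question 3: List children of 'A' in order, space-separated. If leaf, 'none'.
Answer: J C F

Derivation:
Node A's children (from adjacency): J, C, F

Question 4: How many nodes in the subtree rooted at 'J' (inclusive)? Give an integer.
Answer: 8

Derivation:
Subtree rooted at J contains: B, D, E, G, H, J, K, L
Count = 8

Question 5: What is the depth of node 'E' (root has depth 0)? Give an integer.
Answer: 2

Derivation:
Path from root to E: A -> J -> E
Depth = number of edges = 2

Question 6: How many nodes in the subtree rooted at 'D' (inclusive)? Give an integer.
Subtree rooted at D contains: B, D
Count = 2

Answer: 2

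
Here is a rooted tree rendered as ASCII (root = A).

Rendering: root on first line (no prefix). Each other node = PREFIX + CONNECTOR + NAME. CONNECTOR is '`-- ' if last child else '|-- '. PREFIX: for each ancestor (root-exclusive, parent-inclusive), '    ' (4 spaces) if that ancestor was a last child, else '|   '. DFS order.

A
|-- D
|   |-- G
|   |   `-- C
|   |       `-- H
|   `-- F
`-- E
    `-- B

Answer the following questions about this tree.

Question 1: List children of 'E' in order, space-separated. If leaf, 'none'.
Answer: B

Derivation:
Node E's children (from adjacency): B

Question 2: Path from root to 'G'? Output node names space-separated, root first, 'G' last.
Walk down from root: A -> D -> G

Answer: A D G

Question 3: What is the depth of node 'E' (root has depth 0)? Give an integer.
Path from root to E: A -> E
Depth = number of edges = 1

Answer: 1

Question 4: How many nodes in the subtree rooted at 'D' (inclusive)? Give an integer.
Subtree rooted at D contains: C, D, F, G, H
Count = 5

Answer: 5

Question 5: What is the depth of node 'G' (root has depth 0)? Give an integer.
Answer: 2

Derivation:
Path from root to G: A -> D -> G
Depth = number of edges = 2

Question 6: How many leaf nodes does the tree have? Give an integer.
Leaves (nodes with no children): B, F, H

Answer: 3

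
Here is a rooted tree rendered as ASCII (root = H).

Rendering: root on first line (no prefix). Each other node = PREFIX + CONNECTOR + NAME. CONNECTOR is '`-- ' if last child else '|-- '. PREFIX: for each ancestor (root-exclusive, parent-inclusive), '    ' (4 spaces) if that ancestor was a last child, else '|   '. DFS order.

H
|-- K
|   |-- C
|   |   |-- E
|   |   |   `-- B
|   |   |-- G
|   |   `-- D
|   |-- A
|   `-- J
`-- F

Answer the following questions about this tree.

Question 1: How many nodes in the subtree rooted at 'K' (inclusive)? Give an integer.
Answer: 8

Derivation:
Subtree rooted at K contains: A, B, C, D, E, G, J, K
Count = 8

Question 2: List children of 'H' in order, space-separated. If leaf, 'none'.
Answer: K F

Derivation:
Node H's children (from adjacency): K, F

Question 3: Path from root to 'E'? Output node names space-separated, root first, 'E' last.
Walk down from root: H -> K -> C -> E

Answer: H K C E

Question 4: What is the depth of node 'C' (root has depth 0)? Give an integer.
Path from root to C: H -> K -> C
Depth = number of edges = 2

Answer: 2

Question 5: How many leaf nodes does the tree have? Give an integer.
Leaves (nodes with no children): A, B, D, F, G, J

Answer: 6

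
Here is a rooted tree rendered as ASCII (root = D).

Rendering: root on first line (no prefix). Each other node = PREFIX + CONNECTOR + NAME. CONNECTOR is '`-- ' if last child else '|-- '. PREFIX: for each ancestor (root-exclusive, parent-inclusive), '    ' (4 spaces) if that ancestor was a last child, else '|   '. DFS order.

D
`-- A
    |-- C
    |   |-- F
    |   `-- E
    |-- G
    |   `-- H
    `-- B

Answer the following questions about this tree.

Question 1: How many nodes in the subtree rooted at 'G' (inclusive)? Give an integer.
Answer: 2

Derivation:
Subtree rooted at G contains: G, H
Count = 2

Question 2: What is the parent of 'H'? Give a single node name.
Answer: G

Derivation:
Scan adjacency: H appears as child of G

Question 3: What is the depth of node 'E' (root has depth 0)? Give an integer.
Answer: 3

Derivation:
Path from root to E: D -> A -> C -> E
Depth = number of edges = 3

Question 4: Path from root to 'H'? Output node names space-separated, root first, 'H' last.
Walk down from root: D -> A -> G -> H

Answer: D A G H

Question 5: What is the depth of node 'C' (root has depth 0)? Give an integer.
Path from root to C: D -> A -> C
Depth = number of edges = 2

Answer: 2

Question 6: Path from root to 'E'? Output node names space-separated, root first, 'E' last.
Answer: D A C E

Derivation:
Walk down from root: D -> A -> C -> E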